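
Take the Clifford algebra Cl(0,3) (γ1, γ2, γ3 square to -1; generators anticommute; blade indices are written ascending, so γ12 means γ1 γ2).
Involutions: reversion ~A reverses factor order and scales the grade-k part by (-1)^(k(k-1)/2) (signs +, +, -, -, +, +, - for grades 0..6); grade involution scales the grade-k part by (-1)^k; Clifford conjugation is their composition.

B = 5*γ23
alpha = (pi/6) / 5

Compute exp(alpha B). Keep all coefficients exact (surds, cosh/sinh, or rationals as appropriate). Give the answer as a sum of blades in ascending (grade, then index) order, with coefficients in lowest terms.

B^2 = (5)^2*(γ23)^2 = 25*(-1) = -25 (a basis 2-blade squares to minus the product of its generators' squares).
B^2 = -25 — the negative square puts this in the circular regime; l = 5, alpha*l = pi/6, so exp(alpha B) = cos(pi/6) + (sin(pi/6)/5)*B = sqrt(3)/2 + (1/10)*B.
Answer: sqrt(3)/2 + 1/2*γ23


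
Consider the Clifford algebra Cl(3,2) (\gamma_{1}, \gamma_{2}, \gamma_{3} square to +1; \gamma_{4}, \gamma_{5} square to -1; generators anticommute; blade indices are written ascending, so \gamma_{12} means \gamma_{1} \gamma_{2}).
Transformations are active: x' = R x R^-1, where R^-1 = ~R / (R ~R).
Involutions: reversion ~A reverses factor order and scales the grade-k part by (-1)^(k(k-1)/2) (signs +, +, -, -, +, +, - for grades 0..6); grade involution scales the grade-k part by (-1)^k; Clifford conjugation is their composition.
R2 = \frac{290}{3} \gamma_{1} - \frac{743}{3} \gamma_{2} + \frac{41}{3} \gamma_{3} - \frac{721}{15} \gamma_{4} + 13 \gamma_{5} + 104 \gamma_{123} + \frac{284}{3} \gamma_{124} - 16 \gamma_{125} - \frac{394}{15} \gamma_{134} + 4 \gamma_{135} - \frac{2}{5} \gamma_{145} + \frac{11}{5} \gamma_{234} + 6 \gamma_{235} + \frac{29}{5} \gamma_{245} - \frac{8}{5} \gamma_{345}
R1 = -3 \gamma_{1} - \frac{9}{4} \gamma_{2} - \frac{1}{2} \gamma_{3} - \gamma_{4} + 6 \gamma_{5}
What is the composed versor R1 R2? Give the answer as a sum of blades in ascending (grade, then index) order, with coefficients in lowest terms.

Distribute over the terms of R1 (each basis-blade product reordered to ascending indices, repeated generators contracted through their squares):
(-3 \gamma_{1}) R2 = -290 + 743 \gamma_{12} - 41 \gamma_{13} + \frac{721}{5} \gamma_{14} - 39 \gamma_{15} - 312 \gamma_{23} - 284 \gamma_{24} + 48 \gamma_{25} + \frac{394}{5} \gamma_{34} - 12 \gamma_{35} + \frac{6}{5} \gamma_{45} - \frac{33}{5} \gamma_{1234} - 18 \gamma_{1235} - \frac{87}{5} \gamma_{1245} + \frac{24}{5} \gamma_{1345}
(-\frac{9}{4} \gamma_{2}) R2 = \frac{2229}{4} + \frac{435}{2} \gamma_{12} + 234 \gamma_{13} + 213 \gamma_{14} - 36 \gamma_{15} - \frac{123}{4} \gamma_{23} + \frac{2163}{20} \gamma_{24} - \frac{117}{4} \gamma_{25} - \frac{99}{20} \gamma_{34} - \frac{27}{2} \gamma_{35} - \frac{261}{20} \gamma_{45} - \frac{591}{10} \gamma_{1234} + 9 \gamma_{1235} - \frac{9}{10} \gamma_{1245} + \frac{18}{5} \gamma_{2345}
(-\frac{1}{2} \gamma_{3}) R2 = -\frac{41}{6} - 52 \gamma_{12} + \frac{145}{3} \gamma_{13} - \frac{197}{15} \gamma_{14} + 2 \gamma_{15} - \frac{743}{6} \gamma_{23} + \frac{11}{10} \gamma_{24} + 3 \gamma_{25} + \frac{721}{30} \gamma_{34} - \frac{13}{2} \gamma_{35} + \frac{4}{5} \gamma_{45} - \frac{142}{3} \gamma_{1234} + 8 \gamma_{1235} - \frac{1}{5} \gamma_{1345} + \frac{29}{10} \gamma_{2345}
(-\gamma_{4}) R2 = -\frac{721}{15} + \frac{284}{3} \gamma_{12} - \frac{394}{15} \gamma_{13} + \frac{290}{3} \gamma_{14} + \frac{2}{5} \gamma_{15} + \frac{11}{5} \gamma_{23} - \frac{743}{3} \gamma_{24} - \frac{29}{5} \gamma_{25} + \frac{41}{3} \gamma_{34} + \frac{8}{5} \gamma_{35} - 13 \gamma_{45} + 104 \gamma_{1234} + 16 \gamma_{1245} - 4 \gamma_{1345} - 6 \gamma_{2345}
(6 \gamma_{5}) R2 = -78 + 96 \gamma_{12} - 24 \gamma_{13} + \frac{12}{5} \gamma_{14} - 580 \gamma_{15} - 36 \gamma_{23} - \frac{174}{5} \gamma_{24} + 1486 \gamma_{25} + \frac{48}{5} \gamma_{34} - 82 \gamma_{35} + \frac{1442}{5} \gamma_{45} - 624 \gamma_{1235} - 568 \gamma_{1245} + \frac{788}{5} \gamma_{1345} - \frac{66}{5} \gamma_{2345}
Summing the partial products and collecting blades:
Answer: \frac{2687}{20} + \frac{6595}{6} \gamma_{12} + \frac{2866}{15} \gamma_{13} + \frac{6647}{15} \gamma_{14} - \frac{3263}{5} \gamma_{15} - \frac{30023}{60} \gamma_{23} - \frac{27433}{60} \gamma_{24} + \frac{30039}{20} \gamma_{25} + \frac{2423}{20} \gamma_{34} - \frac{562}{5} \gamma_{35} + \frac{5287}{20} \gamma_{45} - \frac{271}{30} \gamma_{1234} - 625 \gamma_{1235} - \frac{5703}{10} \gamma_{1245} + \frac{791}{5} \gamma_{1345} - \frac{127}{10} \gamma_{2345}


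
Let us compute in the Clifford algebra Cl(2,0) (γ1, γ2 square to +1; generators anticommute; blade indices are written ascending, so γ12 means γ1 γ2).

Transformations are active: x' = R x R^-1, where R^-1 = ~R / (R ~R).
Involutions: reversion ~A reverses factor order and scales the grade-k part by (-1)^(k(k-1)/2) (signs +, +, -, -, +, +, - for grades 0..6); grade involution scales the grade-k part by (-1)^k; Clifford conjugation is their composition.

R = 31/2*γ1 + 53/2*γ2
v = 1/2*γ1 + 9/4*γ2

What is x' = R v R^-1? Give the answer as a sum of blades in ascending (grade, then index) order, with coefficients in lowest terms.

~R = 31/2*γ1 + 53/2*γ2, and R ~R = 1885/2, so R^-1 = ~R / (1885/2).
R v = 539/8 + 173/8*γ12
Answer: 12939/7540*γ1 + 5801/3770*γ2


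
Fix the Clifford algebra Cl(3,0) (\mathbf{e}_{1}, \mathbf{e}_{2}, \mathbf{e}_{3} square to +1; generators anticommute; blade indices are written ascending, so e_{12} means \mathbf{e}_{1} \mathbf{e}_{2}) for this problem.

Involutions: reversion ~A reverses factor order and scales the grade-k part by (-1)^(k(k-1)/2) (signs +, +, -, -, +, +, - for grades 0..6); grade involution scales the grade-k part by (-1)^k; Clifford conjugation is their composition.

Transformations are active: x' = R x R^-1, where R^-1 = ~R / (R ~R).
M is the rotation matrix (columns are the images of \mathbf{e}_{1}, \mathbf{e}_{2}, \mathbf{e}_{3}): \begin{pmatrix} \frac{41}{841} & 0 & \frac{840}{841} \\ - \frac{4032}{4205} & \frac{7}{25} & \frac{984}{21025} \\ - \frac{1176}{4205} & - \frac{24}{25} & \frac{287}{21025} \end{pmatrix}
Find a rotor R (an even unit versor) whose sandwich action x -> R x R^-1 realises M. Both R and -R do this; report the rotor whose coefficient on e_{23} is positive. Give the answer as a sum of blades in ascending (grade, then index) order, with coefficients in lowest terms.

Method: write R = a + b12*e_{12} + b13*e_{13} + b23*e_{23} with a^2 + b12^2 + b13^2 + b23^2 = 1 (so R^-1 = ~R). Expanding the columns R e_j ~R gives tr M = 4a^2 - 1 and, from the antisymmetric part, M21 - M12 = -4a*b12, M13 - M31 = 4a*b13, M32 - M23 = -4a*b23.
Here tr M = \frac{7199}{21025}, so a^2 = (1 + tr M)/4 = \frac{7056}{21025} and a = ±\frac{84}{145}. Taking a = \frac{84}{145}: M21 - M12 = -\frac{4032}{4205}, M13 - M31 = \frac{5376}{4205}, M32 - M23 = -\frac{21168}{21025}, giving b12 = \frac{12}{29}, b13 = \frac{16}{29}, b23 = \frac{63}{145}, i.e. R = \frac{84}{145} + \frac{12}{29} e_{12} + \frac{16}{29} e_{13} + \frac{63}{145} e_{23}.
Its e_{23} coefficient is already positive.
Answer: \frac{84}{145} + \frac{12}{29} e_{12} + \frac{16}{29} e_{13} + \frac{63}{145} e_{23}. Key observation: the double cover Spin(3) -> SO(3) sends R and -R to the same matrix (trace \frac{7199}{21025} here), so the stated sign of the e_{23} coefficient is what selects one sheet.


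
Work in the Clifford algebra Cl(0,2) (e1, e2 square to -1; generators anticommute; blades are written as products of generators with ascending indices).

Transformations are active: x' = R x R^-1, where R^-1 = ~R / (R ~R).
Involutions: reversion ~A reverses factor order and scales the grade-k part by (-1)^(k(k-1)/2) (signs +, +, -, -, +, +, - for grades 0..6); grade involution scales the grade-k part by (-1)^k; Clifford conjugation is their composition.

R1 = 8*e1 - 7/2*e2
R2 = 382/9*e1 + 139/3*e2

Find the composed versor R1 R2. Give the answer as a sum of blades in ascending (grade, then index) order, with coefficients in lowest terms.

Distribute over the terms of R1 (each basis-blade product reordered to ascending indices, repeated generators contracted through their squares):
(8*e1) R2 = -3056/9 + 1112/3*e1 e2
(-7/2*e2) R2 = 973/6 + 1337/9*e1 e2
Summing the partial products and collecting blades:
Answer: -3193/18 + 4673/9*e1 e2


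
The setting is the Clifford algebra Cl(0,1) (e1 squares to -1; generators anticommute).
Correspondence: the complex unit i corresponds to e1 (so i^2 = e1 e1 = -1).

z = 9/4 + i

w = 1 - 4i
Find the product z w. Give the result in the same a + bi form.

In blades: z = 9/4 + e1, w = 1 - 4*e1.
Distribute z over w term by term (generator squares from the signature, products reordered to ascending indices): (9/4)*w = 9/4 - 9*e1; (e1)*w = 4 + e1.
Sum: 25/4 - 8*e1; translating back through the correspondence:
Answer: 25/4 - 8i


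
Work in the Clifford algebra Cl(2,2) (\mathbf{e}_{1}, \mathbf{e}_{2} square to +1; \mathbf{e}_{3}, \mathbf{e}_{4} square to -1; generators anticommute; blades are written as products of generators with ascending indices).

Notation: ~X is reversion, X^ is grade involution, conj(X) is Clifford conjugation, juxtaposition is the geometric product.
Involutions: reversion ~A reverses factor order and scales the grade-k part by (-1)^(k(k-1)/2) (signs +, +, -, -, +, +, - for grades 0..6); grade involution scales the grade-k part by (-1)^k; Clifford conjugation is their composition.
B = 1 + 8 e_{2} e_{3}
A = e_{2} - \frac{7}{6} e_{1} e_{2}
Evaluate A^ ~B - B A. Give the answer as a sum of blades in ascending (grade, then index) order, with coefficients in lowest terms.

first term: -e_{2} + 8 e_{3} - \frac{7}{6} e_{1} e_{2} + \frac{28}{3} e_{1} e_{3}
second term: e_{2} - 8 e_{3} - \frac{7}{6} e_{1} e_{2} + \frac{28}{3} e_{1} e_{3}
Answer: -2 e_{2} + 16 e_{3}


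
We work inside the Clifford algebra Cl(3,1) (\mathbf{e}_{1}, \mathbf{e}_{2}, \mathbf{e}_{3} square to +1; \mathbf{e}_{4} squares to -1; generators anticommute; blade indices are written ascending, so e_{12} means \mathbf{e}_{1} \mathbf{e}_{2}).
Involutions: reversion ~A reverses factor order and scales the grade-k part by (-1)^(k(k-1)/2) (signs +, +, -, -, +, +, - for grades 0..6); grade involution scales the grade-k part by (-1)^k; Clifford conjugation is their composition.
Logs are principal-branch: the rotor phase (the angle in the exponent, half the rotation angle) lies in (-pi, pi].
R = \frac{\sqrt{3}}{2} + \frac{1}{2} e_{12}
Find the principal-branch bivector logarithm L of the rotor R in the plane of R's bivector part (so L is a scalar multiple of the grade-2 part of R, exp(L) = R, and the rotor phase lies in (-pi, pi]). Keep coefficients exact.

The scalar part of R is \frac{\sqrt{3}}{2}, so the principal-branch rotor phase is pinned; divide the bivector part by its sine to get the unit plane — L is the phase times that plane.
Concretely: cos(phase) = \frac{\sqrt{3}}{2} gives phase = ±\frac{\pi}{6}, and since phase/sin(phase) is even the sign is immaterial: L = (phase/sin(phase)) * <R>_2 = (\frac{\pi}{3}) * <R>_2.
Answer: \frac{\pi}{6} e_{12}


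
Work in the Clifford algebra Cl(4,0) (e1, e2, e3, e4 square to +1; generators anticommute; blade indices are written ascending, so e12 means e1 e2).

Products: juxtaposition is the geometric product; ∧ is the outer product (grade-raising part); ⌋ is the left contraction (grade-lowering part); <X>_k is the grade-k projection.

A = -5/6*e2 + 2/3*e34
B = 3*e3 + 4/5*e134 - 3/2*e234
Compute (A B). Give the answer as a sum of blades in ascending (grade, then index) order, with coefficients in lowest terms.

step 1: -8/15*e1 + e2 - 2*e4 - 5/2*e23 + 5/4*e34 + 2/3*e1234
Answer: -8/15*e1 + e2 - 2*e4 - 5/2*e23 + 5/4*e34 + 2/3*e1234


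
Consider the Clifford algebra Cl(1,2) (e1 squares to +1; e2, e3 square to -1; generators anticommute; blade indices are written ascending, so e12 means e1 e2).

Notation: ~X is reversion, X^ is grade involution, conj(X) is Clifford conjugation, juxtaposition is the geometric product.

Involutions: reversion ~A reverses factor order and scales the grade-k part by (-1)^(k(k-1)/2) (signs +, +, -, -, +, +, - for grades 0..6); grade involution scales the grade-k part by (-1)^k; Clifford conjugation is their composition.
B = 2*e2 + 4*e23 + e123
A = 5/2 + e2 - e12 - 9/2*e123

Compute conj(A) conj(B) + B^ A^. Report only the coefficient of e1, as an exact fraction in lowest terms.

first term: 5/2 - 16*e1 - 5*e2 - 3*e3 + 12*e13 - 10*e23 + 5/2*e123
second term: 5/2 - 16*e1 - 5*e2 - 3*e3 - 12*e13 + 10*e23 - 5/2*e123
Answer: -32


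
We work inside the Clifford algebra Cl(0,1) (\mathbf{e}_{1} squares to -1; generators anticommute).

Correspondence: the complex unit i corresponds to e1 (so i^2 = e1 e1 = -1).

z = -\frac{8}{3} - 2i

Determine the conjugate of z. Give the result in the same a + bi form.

In blades: z = -\frac{8}{3} - 2 e_{1}.
Conjugation here is Clifford conjugation: the scalar is fixed and the grade-1 and grade-2 blades all flip sign, giving -\frac{8}{3} + 2 e_{1}; translating back:
Answer: -\frac{8}{3} + 2i


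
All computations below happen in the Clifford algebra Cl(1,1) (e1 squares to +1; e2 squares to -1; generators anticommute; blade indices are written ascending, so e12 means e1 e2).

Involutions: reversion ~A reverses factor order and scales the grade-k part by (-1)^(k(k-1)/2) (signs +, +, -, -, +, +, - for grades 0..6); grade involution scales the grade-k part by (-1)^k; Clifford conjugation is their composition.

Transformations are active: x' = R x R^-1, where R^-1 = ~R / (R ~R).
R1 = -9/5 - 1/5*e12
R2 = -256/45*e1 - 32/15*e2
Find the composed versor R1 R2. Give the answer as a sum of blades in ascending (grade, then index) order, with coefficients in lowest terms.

Distribute over the terms of R1 (each basis-blade product reordered to ascending indices, repeated generators contracted through their squares):
(-9/5) R2 = 256/25*e1 + 96/25*e2
(-1/5*e12) R2 = -32/75*e1 - 256/225*e2
Summing the partial products and collecting blades:
Answer: 736/75*e1 + 608/225*e2


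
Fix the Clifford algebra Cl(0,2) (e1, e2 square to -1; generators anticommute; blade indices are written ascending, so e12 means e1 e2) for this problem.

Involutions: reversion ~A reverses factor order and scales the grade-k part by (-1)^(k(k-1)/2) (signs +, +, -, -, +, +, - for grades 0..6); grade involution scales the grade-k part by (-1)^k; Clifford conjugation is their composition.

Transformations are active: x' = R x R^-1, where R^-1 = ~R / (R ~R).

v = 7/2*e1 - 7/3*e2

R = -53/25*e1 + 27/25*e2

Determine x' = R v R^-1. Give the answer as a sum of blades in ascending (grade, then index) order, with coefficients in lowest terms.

~R = -53/25*e1 + 27/25*e2, and R ~R = -3538/625, so R^-1 = ~R / (-3538/625).
R v = 497/50 + 7/6*e12
Answer: 6979/1769*e1 - 15491/10614*e2


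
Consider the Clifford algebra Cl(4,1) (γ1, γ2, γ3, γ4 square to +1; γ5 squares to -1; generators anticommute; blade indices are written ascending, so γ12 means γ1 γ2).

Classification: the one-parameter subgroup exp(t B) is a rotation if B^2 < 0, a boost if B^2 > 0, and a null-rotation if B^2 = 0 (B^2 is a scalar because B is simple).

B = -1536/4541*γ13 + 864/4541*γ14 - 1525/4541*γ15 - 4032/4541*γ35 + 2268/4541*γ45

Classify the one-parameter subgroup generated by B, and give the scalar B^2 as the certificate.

B^2 term by term: the squares give (-1536/4541)^2*(γ13)^2 + (864/4541)^2*(γ14)^2 + (-1525/4541)^2*(γ15)^2 + (-4032/4541)^2*(γ35)^2 + (2268/4541)^2*(γ45)^2 = 2359296/20620681*(-1) + 746496/20620681*(-1) + 2325625/20620681*(+1) + 16257024/20620681*(+1) + 5143824/20620681*(+1) = 1 (each basis 2-blade squares to minus the product of its generators' squares); cross terms between blades sharing an index anticommute and cancel; the commuting (index-disjoint) pairs give grade-4 terms 2*c*c'*(blade product), which cancel blade by blade — γ1345: -6967296/20620681 + 6967296/20620681 = 0 — confirming B is simple. So B^2 = 1.
Answer: boost, certificate B^2 = 1. B^2 = 1 is basis-independent, so its sign is the whole story.


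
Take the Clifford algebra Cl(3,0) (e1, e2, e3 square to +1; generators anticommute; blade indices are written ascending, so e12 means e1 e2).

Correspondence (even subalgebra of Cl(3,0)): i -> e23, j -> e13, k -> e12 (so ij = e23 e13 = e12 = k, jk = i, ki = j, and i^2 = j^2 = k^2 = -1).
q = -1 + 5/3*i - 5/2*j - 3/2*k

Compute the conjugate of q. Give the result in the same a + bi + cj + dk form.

In blades: q = -1 - 3/2*e12 - 5/2*e13 + 5/3*e23.
Quaternion conjugation is reversion on the even subalgebra: the scalar is fixed and every grade-2 blade flips sign, giving -1 + 3/2*e12 + 5/2*e13 - 5/3*e23; translating back:
Answer: -1 - 5/3*i + 5/2*j + 3/2*k


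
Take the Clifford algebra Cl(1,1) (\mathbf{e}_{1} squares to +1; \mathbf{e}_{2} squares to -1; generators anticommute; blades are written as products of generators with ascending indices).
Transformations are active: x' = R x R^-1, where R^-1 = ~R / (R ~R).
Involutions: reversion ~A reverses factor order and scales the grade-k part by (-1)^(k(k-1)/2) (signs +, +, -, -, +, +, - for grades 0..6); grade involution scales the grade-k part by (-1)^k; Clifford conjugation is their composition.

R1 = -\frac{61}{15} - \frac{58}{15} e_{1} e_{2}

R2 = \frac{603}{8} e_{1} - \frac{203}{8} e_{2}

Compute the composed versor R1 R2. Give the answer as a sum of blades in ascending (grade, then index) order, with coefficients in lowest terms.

Distribute over the terms of R1 (each basis-blade product reordered to ascending indices, repeated generators contracted through their squares):
(-\frac{61}{15}) R2 = -\frac{12261}{40} e_{1} + \frac{12383}{120} e_{2}
(-\frac{58}{15} e_{1} e_{2}) R2 = -\frac{5887}{60} e_{1} + \frac{5829}{20} e_{2}
Summing the partial products and collecting blades:
Answer: -\frac{48557}{120} e_{1} + \frac{47357}{120} e_{2}


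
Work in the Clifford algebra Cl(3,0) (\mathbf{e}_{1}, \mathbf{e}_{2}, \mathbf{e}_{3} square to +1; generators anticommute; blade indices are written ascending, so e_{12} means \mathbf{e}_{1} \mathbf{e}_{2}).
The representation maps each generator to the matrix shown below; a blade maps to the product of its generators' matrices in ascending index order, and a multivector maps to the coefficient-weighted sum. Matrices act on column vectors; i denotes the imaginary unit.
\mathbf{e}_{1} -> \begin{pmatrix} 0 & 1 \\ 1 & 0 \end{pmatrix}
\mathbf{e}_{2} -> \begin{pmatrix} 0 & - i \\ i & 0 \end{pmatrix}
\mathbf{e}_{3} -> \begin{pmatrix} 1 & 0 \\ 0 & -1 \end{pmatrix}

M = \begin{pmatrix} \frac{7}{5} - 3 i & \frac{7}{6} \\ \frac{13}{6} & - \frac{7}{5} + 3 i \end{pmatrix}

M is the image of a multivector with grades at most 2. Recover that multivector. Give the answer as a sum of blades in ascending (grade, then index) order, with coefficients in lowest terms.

Method: 1, rho(e_{1}), rho(e_{2}), rho(e_{3}) form a trace-orthogonal basis of the 2x2 complex matrices (tr(X Y) = 2 if X = Y, else 0), so M = m0*1 + m1*rho(e_{1}) + m2*rho(e_{2}) + m3*rho(e_{3}) with m0 = tr(M)/2 = 0, m1 = tr(M rho(e_{1}))/2 = \frac{5}{3}, m2 = tr(M rho(e_{2}))/2 = - \frac{i}{2}, m3 = tr(M rho(e_{3}))/2 = \frac{7}{5} - 3 i.
Multiplying table entries, the bivector images are rho(e_{12}) = i*rho(e_{3}), rho(e_{13}) = -i*rho(e_{2}), rho(e_{23}) = i*rho(e_{1}); with real blade coefficients the real parts of m0..m3 are the coefficients of 1, e_{1}, e_{2}, e_{3} and the imaginary parts give the bivectors (e_{23}: Im m1, e_{13}: -Im m2, e_{12}: Im m3).
Answer: \frac{5}{3} e_{1} + \frac{7}{5} e_{3} - 3 e_{12} + \frac{1}{2} e_{13}


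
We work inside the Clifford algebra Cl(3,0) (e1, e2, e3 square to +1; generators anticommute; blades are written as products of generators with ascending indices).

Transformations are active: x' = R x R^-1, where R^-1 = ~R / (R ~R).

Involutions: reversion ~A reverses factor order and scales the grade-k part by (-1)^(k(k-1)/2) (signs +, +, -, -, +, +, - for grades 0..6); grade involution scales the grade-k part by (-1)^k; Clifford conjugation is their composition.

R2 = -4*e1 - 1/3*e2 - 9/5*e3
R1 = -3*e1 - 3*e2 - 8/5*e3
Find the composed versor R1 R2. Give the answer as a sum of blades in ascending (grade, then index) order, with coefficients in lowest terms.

Distribute over the terms of R1 (each basis-blade product reordered to ascending indices, repeated generators contracted through their squares):
(-3*e1) R2 = 12 + e1 e2 + 27/5*e1 e3
(-3*e2) R2 = 1 - 12*e1 e2 + 27/5*e2 e3
(-8/5*e3) R2 = 72/25 - 32/5*e1 e3 - 8/15*e2 e3
Summing the partial products and collecting blades:
Answer: 397/25 - 11*e1 e2 - e1 e3 + 73/15*e2 e3


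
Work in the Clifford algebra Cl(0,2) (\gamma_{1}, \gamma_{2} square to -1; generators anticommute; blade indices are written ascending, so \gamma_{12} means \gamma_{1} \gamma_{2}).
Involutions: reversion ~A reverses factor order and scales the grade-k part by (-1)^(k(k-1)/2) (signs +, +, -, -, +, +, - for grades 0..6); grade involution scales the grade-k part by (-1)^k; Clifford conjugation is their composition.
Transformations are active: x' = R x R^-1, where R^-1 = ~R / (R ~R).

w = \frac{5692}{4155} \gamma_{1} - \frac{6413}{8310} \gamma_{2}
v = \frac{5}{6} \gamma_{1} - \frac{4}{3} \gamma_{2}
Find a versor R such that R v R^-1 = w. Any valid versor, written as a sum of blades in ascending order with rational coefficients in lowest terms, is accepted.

Equal squares first: v^2 = w^2 = -\frac{89}{36}. Then v + w = \frac{6103}{2770} \gamma_{1} - \frac{5831}{2770} \gamma_{2} is a versor taking v to w, provided it is invertible.
Answer: \frac{6103}{2770} \gamma_{1} - \frac{5831}{2770} \gamma_{2}


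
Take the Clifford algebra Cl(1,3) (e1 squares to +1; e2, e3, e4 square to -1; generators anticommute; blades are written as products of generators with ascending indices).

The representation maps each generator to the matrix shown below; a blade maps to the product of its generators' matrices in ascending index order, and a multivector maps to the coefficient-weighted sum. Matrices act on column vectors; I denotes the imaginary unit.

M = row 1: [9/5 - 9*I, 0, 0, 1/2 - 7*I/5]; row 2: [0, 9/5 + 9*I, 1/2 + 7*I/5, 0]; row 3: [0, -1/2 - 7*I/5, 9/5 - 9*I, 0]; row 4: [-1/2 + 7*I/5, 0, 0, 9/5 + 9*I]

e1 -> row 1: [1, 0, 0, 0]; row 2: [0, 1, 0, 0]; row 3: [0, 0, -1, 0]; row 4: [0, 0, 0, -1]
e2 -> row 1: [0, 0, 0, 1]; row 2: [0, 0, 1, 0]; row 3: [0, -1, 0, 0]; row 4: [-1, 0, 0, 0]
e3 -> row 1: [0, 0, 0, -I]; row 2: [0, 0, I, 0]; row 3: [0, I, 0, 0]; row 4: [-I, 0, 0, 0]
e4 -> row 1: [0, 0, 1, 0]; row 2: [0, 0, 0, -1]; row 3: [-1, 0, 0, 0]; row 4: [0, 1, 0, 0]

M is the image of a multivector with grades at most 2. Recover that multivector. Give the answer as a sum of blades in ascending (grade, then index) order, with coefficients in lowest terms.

Method: the blade images are trace-orthogonal — tr(rho(e_A) rho(e_B)^-1) = 4 if A = B and 0 otherwise — and rho(e_A)^-1 = (e_A)^2 * rho(e_A) with (e_A)^2 = +1 or -1, so the coefficient of e_A in the preimage is (e_A)^2 * tr(M rho(e_A))/4.
Nonzero projections over blades of grade <= 2: 1: (1)^2 = +1, tr(M 1) = 36/5, coefficient 9/5; e2: (e2)^2 = -1, tr(M rho(e2)) = -2, coefficient 1/2; e1 e3: (e1 e3)^2 = +1, tr(M rho(e1 e3)) = 28/5, coefficient 7/5; e2 e3: (e2 e3)^2 = -1, tr(M rho(e2 e3)) = -36, coefficient 9. Every other blade of grade <= 2 projects to 0.
Answer: 9/5 + 1/2*e2 + 7/5*e1 e3 + 9*e2 e3


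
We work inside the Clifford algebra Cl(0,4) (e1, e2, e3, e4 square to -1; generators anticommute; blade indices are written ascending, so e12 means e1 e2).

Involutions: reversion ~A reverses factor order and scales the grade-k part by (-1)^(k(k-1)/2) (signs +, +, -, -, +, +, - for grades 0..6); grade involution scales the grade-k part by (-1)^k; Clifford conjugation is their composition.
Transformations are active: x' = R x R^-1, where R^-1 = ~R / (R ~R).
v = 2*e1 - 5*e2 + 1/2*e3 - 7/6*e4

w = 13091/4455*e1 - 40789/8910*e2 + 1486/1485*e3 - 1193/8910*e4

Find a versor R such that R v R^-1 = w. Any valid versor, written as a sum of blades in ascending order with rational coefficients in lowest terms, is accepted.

R = v + w = 22001/4455*e1 - 85339/8910*e2 + 4457/2970*e3 - 5794/4455*e4 works: the equal norms (-551/18) guarantee its sandwich swaps v into w.
Answer: 22001/4455*e1 - 85339/8910*e2 + 4457/2970*e3 - 5794/4455*e4


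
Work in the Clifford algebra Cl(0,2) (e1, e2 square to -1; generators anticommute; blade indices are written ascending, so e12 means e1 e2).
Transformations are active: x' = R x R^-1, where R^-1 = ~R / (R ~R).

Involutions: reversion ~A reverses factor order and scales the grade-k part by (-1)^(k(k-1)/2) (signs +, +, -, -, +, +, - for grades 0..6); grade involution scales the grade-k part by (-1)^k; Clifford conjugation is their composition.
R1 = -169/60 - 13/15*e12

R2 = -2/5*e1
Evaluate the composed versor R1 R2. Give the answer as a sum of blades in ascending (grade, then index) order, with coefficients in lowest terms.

Distribute over the terms of R2 (each basis-blade product reordered to ascending indices, repeated generators contracted through their squares):
R1 (-2/5*e1) = 169/150*e1 + 26/75*e2
Answer: 169/150*e1 + 26/75*e2


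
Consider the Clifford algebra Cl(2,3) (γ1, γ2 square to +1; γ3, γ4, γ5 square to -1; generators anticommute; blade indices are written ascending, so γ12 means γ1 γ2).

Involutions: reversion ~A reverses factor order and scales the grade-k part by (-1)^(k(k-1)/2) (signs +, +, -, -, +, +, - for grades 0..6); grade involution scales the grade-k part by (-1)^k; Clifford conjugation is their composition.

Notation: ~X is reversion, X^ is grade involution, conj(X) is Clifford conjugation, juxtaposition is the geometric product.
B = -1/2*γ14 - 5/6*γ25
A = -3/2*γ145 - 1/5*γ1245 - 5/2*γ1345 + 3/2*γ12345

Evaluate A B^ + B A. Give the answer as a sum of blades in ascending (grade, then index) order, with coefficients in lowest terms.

first term: 3/4*γ5 - 1/6*γ14 - 1/10*γ25 - 5/4*γ35 - 5/4*γ124 - 5/4*γ134 - 3/4*γ235 + 25/12*γ1234
second term: 3/4*γ5 - 1/6*γ14 - 1/10*γ25 - 5/4*γ35 + 5/4*γ124 - 5/4*γ134 - 3/4*γ235 - 25/12*γ1234
Answer: 3/2*γ5 - 1/3*γ14 - 1/5*γ25 - 5/2*γ35 - 5/2*γ134 - 3/2*γ235


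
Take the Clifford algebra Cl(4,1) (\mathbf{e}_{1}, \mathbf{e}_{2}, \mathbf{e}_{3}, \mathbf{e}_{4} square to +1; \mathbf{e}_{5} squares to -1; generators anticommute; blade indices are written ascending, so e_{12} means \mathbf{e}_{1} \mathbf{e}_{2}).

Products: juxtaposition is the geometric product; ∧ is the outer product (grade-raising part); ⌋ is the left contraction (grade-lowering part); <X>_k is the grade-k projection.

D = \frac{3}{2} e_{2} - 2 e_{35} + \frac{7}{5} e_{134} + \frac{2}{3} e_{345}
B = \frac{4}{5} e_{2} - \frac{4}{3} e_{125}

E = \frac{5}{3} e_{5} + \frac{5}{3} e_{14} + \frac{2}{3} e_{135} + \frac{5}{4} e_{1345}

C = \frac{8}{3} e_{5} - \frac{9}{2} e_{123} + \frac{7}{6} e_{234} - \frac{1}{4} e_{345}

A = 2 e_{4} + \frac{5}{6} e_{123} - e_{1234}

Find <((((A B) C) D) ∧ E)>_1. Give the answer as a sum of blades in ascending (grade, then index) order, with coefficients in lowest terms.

step 1: -\frac{2}{3} e_{13} - \frac{8}{5} e_{24} + \frac{10}{9} e_{35} - \frac{4}{5} e_{134} - \frac{4}{3} e_{345} - \frac{8}{3} e_{1245}
step 2: \frac{1}{3} + 3 e_{2} - \frac{652}{135} e_{3} + \frac{5}{18} e_{4} + \frac{14}{15} e_{12} - \frac{1}{5} e_{15} - \frac{18}{5} e_{24} - \frac{14}{9} e_{25} + \frac{32}{9} e_{34} + \frac{2}{3} e_{123} + \frac{71}{9} e_{124} + 5 e_{125} + \frac{36}{5} e_{134} + \frac{4}{3} e_{135} + \frac{1}{6} e_{145} - \frac{2}{5} e_{235} - \frac{401}{135} e_{245} - 12 e_{345} + 6 e_{1245} - \frac{32}{15} e_{1345}
step 3: -\frac{679}{50} - \frac{23}{3} e_{1} + \frac{13}{10} e_{2} - \frac{93}{5} e_{4} + \frac{1493}{225} e_{5} - \frac{1}{10} e_{13} - \frac{13807}{1350} e_{14} - \frac{291}{10} e_{15} - \frac{1081}{405} e_{23} + \frac{47}{60} e_{24} - \frac{91}{54} e_{35} + \frac{211}{162} e_{45} - \frac{24}{25} e_{123} - \frac{31}{30} e_{125} + \frac{14}{15} e_{134} + \frac{117}{5} e_{145} - \frac{592}{675} e_{234} + \frac{24}{5} e_{235} + \frac{238}{225} e_{345} + \frac{229}{15} e_{1234} - \frac{2089}{225} e_{1235} + \frac{1129}{900} e_{1245} + \frac{99}{5} e_{2345} + \frac{784}{45} e_{12345}
step 4: -\frac{679}{30} e_{5} - \frac{679}{30} e_{14} - \frac{115}{9} e_{15} + \frac{13}{6} e_{25} - 31 e_{45} - \frac{13}{6} e_{124} - \frac{461}{50} e_{135} - \frac{4849}{810} e_{145} - \frac{1081}{243} e_{235} + \frac{47}{36} e_{245} - \frac{1081}{243} e_{1234} - \frac{37}{15} e_{1235} - \frac{16207}{648} e_{1345} - \frac{592}{405} e_{2345} + \frac{11267}{360} e_{12345}
step 5: -\frac{679}{30} e_{5}
Answer: -\frac{679}{30} e_{5}


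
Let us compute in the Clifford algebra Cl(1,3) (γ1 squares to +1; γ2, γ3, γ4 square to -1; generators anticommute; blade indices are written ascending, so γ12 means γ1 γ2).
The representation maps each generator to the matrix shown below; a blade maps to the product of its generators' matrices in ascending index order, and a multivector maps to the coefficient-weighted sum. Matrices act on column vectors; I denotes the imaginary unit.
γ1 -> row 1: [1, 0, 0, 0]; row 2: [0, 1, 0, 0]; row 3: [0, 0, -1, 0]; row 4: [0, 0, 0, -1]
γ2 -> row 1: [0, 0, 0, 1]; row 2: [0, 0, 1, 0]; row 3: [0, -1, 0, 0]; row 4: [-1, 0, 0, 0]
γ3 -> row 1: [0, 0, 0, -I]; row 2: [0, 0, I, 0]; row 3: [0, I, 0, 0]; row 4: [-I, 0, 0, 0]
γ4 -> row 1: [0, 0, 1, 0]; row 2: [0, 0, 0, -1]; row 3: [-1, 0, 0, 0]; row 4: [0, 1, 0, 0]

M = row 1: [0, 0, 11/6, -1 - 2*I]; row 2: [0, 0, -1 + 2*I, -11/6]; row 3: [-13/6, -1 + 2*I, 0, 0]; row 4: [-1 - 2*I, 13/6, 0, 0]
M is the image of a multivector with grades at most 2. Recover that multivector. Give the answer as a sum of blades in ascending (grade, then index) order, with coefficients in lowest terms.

Method: the blade images are trace-orthogonal — tr(rho(e_A) rho(e_B)^-1) = 4 if A = B and 0 otherwise — and rho(e_A)^-1 = (e_A)^2 * rho(e_A) with (e_A)^2 = +1 or -1, so the coefficient of e_A in the preimage is (e_A)^2 * tr(M rho(e_A))/4.
Nonzero projections over blades of grade <= 2: γ3: (γ3)^2 = -1, tr(M rho(γ3)) = -8, coefficient 2; γ4: (γ4)^2 = -1, tr(M rho(γ4)) = -8, coefficient 2; γ12: (γ12)^2 = +1, tr(M rho(γ12)) = -4, coefficient -1; γ14: (γ14)^2 = +1, tr(M rho(γ14)) = -2/3, coefficient -1/6. Every other blade of grade <= 2 projects to 0.
Answer: 2*γ3 + 2*γ4 - γ12 - 1/6*γ14


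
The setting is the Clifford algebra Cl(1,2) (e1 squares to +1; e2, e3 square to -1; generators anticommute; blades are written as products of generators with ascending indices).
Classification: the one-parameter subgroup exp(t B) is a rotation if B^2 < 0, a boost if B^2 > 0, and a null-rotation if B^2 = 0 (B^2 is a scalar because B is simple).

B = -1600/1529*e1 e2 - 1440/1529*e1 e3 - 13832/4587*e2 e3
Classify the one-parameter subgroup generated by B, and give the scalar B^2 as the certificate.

B^2 term by term: the squares give (-1600/1529)^2*(e1 e2)^2 + (-1440/1529)^2*(e1 e3)^2 + (-13832/4587)^2*(e2 e3)^2 = 2560000/2337841*(+1) + 2073600/2337841*(+1) + 191324224/21040569*(-1) = -64/9 (each basis 2-blade squares to minus the product of its generators' squares); cross terms between blades sharing an index anticommute and cancel. So B^2 = -64/9.
Answer: rotation, certificate B^2 = -64/9. The invariant at work: B^2 = -64/9 is unchanged by conjugation, hence its sign classifies the subgroup whatever basis B is written in.


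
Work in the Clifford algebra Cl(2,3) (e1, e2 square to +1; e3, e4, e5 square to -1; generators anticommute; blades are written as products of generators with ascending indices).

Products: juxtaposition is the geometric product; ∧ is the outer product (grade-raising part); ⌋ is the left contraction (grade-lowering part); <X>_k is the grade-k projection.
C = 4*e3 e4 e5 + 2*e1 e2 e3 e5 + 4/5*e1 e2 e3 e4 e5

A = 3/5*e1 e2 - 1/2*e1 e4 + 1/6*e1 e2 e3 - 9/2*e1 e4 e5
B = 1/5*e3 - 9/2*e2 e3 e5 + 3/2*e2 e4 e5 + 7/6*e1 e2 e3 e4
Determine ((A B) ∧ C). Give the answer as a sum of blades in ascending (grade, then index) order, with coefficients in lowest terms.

step 1: 7/36*e4 + 403/60*e1 e2 - 3/4*e1 e5 - 7/12*e2 e3 - 7/10*e3 e4 + 3/25*e1 e2 e3 - 3/4*e1 e2 e5 + 1/10*e1 e3 e4 - 27/10*e1 e3 e5 + 9/10*e1 e4 e5 - 21/4*e2 e3 e5 - 81/4*e1 e2 e3 e4 - 23/20*e1 e3 e4 e5 + 9/4*e1 e2 e3 e4 e5
step 2: 2383/90*e1 e2 e3 e4 e5
Answer: 2383/90*e1 e2 e3 e4 e5


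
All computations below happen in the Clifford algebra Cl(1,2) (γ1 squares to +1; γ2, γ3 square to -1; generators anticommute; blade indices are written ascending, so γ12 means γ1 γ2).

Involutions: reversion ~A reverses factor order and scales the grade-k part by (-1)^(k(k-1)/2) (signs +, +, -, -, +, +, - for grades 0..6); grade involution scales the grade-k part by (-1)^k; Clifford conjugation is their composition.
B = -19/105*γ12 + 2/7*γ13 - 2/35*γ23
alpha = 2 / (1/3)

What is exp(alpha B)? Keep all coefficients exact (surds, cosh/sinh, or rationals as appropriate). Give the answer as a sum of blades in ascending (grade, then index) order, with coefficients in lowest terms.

B^2 term by term: the squares give (-19/105)^2*(γ12)^2 + (2/7)^2*(γ13)^2 + (-2/35)^2*(γ23)^2 = 361/11025*(+1) + 4/49*(+1) + 4/1225*(-1) = 1/9 (each basis 2-blade squares to minus the product of its generators' squares); cross terms between blades sharing an index anticommute and cancel. So B^2 = 1/9.
B^2 = 1/9 — hyperbolic case — the even/odd split gives cosh and sinh: l = 1/3, alpha*l = 2, so exp(alpha B) = cosh(2) + (sinh(2)/(1/3))*B = cosh(2) + (3*sinh(2))*B.
Answer: cosh(2) - 19*sinh(2)/35*γ12 + 6*sinh(2)/7*γ13 - 6*sinh(2)/35*γ23


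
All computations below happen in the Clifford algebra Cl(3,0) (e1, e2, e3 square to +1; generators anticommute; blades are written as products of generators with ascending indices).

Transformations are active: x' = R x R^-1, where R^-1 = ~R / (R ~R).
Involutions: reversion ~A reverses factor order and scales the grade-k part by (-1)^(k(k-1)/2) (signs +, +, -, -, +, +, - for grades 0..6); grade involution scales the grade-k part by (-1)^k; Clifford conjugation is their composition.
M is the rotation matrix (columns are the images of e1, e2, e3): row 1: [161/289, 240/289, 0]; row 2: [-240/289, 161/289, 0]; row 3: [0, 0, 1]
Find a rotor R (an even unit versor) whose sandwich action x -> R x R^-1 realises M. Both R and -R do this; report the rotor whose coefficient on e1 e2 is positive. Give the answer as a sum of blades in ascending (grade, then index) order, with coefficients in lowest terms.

Method: write R = a + b12*e1 e2 + b13*e1 e3 + b23*e2 e3 with a^2 + b12^2 + b13^2 + b23^2 = 1 (so R^-1 = ~R). Expanding the columns R e_j ~R gives tr M = 4a^2 - 1 and, from the antisymmetric part, M21 - M12 = -4a*b12, M13 - M31 = 4a*b13, M32 - M23 = -4a*b23.
Here tr M = 611/289, so a^2 = (1 + tr M)/4 = 225/289 and a = ±15/17. Taking a = 15/17: M21 - M12 = -480/289, M13 - M31 = 0, M32 - M23 = 0, giving b12 = 8/17, b13 = 0, b23 = 0, i.e. R = 15/17 + 8/17*e1 e2.
Its e1 e2 coefficient is already positive.
Answer: 15/17 + 8/17*e1 e2. Note: both R and -R realise this M (trace 611/289); the covering map identifies them, and the e1 e2-coefficient sign is the tie-breaker.


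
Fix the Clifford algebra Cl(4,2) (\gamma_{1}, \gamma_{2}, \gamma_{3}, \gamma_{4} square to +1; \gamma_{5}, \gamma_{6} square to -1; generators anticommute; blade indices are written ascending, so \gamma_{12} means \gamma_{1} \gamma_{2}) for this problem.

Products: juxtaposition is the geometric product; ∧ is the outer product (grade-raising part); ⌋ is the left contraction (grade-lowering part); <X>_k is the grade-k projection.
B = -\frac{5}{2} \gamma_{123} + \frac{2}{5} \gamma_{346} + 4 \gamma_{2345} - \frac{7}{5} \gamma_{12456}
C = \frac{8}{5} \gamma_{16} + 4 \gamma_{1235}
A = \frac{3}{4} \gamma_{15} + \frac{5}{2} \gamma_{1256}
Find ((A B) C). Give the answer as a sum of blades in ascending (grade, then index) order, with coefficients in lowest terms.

step 1: -\frac{7}{2} \gamma_{4} + \frac{15}{8} \gamma_{235} - \frac{21}{20} \gamma_{246} + \frac{25}{4} \gamma_{356} + 3 \gamma_{1234} + 10 \gamma_{1346} - \gamma_{12345} + \frac{3}{10} \gamma_{13456}
step 2: -\frac{15}{2} \gamma_{1} - 4 \gamma_{4} + 16 \gamma_{34} + 12 \gamma_{45} - \frac{42}{25} \gamma_{124} + 25 \gamma_{126} + 10 \gamma_{135} + \frac{28}{5} \gamma_{146} - \frac{6}{5} \gamma_{246} - \frac{12}{25} \gamma_{345} - \frac{24}{5} \gamma_{2346} - 40 \gamma_{2456} + 14 \gamma_{12345} - 3 \gamma_{12356} - \frac{21}{5} \gamma_{13456} - \frac{8}{5} \gamma_{23456}
Answer: -\frac{15}{2} \gamma_{1} - 4 \gamma_{4} + 16 \gamma_{34} + 12 \gamma_{45} - \frac{42}{25} \gamma_{124} + 25 \gamma_{126} + 10 \gamma_{135} + \frac{28}{5} \gamma_{146} - \frac{6}{5} \gamma_{246} - \frac{12}{25} \gamma_{345} - \frac{24}{5} \gamma_{2346} - 40 \gamma_{2456} + 14 \gamma_{12345} - 3 \gamma_{12356} - \frac{21}{5} \gamma_{13456} - \frac{8}{5} \gamma_{23456}


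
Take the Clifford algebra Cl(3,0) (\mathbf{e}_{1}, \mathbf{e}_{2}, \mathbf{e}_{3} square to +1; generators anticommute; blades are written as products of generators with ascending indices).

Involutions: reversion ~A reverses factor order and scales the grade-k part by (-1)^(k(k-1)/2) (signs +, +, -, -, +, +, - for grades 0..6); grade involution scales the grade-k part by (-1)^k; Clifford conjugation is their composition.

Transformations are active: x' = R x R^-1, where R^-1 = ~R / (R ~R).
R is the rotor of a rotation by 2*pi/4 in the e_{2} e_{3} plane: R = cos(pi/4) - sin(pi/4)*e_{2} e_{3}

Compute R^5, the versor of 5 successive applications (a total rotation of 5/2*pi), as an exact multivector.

Rotor phase runs at HALF the rotation angle; powers of one rotor simply add phase, so after 5 steps in e_{2} e_{3} the phase is 5*pi/4 = \frac{5 \pi}{4} and R^5 = cos(\frac{5 \pi}{4}) - sin(\frac{5 \pi}{4})*e_{2} e_{3}.
cos(\frac{5 \pi}{4}) = - \frac{\sqrt{2}}{2} and sin(\frac{5 \pi}{4}) = - \frac{\sqrt{2}}{2}, so R^5 = - \frac{\sqrt{2}}{2} + \frac{\sqrt{2}}{2} e_{2} e_{3}. The net rotation is 1/2*pi (after discarding 1 full turn, each of which contributes a factor -1 to the rotor); the rotor keeps the half-angle phase exactly.
Answer: - \frac{\sqrt{2}}{2} + \frac{\sqrt{2}}{2} e_{2} e_{3}


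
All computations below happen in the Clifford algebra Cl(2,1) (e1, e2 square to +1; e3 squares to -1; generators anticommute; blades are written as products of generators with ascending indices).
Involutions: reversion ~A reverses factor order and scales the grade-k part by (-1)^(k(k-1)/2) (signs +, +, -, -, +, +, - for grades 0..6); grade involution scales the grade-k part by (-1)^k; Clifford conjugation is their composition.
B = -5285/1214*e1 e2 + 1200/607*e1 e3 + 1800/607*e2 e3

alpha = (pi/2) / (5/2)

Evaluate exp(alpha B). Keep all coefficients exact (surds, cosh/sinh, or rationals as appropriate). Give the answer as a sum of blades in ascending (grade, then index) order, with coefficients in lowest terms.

B^2 term by term: the squares give (-5285/1214)^2*(e1 e2)^2 + (1200/607)^2*(e1 e3)^2 + (1800/607)^2*(e2 e3)^2 = 27931225/1473796*(-1) + 1440000/368449*(+1) + 3240000/368449*(+1) = -25/4 (each basis 2-blade squares to minus the product of its generators' squares); cross terms between blades sharing an index anticommute and cancel. So B^2 = -25/4.
B^2 = -25/4 — since the square is negative, the closed form is circular: l = 5/2, alpha*l = pi/2, so exp(alpha B) = cos(pi/2) + (sin(pi/2)/(5/2))*B = 0 + (2/5)*B.
Answer: -1057/607*e1 e2 + 480/607*e1 e3 + 720/607*e2 e3


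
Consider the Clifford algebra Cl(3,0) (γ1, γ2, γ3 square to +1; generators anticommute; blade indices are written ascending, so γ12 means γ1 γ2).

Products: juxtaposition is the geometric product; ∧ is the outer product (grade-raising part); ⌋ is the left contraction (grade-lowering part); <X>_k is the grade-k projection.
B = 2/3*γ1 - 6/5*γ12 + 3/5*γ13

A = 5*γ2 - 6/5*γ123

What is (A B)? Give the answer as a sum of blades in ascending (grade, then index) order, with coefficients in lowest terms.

step 1: 6*γ1 - 18/25*γ2 - 36/25*γ3 - 10/3*γ12 - 4/5*γ23 - 3*γ123
Answer: 6*γ1 - 18/25*γ2 - 36/25*γ3 - 10/3*γ12 - 4/5*γ23 - 3*γ123


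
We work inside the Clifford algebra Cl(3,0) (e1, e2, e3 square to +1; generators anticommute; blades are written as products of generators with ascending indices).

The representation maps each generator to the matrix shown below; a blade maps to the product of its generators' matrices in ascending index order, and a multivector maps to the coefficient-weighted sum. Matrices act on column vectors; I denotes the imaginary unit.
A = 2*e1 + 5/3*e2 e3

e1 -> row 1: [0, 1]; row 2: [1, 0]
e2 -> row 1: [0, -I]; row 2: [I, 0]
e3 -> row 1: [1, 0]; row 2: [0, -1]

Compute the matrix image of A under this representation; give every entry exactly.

Bivector images (products of the table entries): rho(e2 e3) = rho(e2)rho(e3) = row 1: [0, I]; row 2: [I, 0].
M = (2)*rho(e1) + (5/3)*rho(e2 e3), summed entrywise:
Answer: row 1: [0, 2 + 5*I/3]; row 2: [2 + 5*I/3, 0]
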